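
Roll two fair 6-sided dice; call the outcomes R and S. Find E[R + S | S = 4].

15/2

Outcomes with S = 4: (1,4), (2,4), (3,4), (4,4), (5,4), (6,4), each with probability 1/36.
E[R + S | S = 4] = (5 + 6 + 7 + 8 + 9 + 10) / 6 = 15/2.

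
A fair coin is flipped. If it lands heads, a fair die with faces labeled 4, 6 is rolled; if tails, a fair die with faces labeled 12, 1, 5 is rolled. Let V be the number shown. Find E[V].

E[V | heads] = (4+6)/2 = 5.
E[V | tails] = (12+1+5)/3 = 6.
By the law of total expectation,
E[V] = (1/2)·(5) + (1/2)·(6) = 11/2.

11/2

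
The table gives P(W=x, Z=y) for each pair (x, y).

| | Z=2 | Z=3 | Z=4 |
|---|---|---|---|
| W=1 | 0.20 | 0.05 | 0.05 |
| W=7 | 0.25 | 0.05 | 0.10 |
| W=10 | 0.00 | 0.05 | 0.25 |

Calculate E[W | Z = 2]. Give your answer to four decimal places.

P(Z = 2) = 0.45.
Summing W·P(W=x,Z=y) over the conditioning event gives 1.95.
E[W | Z = 2] = (1.95) / (0.45) = 4.3333.

4.3333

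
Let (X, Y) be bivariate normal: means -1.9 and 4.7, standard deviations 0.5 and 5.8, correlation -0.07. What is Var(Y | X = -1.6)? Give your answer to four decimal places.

33.4752

Var(Y | X=x) = (1 − ρ²)·σ_Y².
Var(Y | X=-1.6) = (5.8)²·(1 − (-0.07)²) = 33.64·0.9951 = 33.4752.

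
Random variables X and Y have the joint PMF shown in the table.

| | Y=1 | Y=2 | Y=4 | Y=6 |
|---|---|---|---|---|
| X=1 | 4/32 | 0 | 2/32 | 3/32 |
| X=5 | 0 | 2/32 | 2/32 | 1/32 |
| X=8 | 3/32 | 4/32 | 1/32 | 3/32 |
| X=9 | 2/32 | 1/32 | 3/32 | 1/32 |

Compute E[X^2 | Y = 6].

P(Y = 6) = 1/4.
Summing X^2·P(X=x,Y=y) over the conditioning event gives 301/32.
E[X^2 | Y = 6] = (301/32) / (1/4) = 301/8.

301/8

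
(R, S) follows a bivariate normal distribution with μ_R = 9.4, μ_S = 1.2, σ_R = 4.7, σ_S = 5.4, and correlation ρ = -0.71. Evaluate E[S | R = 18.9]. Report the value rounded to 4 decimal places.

The regression of S on R has slope ρ·σ_S/σ_R and passes through (μ_R, μ_S).
E[S | R=18.9] = 1.2 + (-0.71)·(5.4/4.7)·(18.9 − (9.4)) = 1.2 + (-0.815745)·(9.5) = -6.5496.

-6.5496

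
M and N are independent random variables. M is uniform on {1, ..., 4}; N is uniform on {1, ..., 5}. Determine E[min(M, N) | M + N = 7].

8/3

Outcomes with M + N = 7: (2,5), (3,4), (4,3), each with probability 1/20.
E[min(M, N) | M + N = 7] = (2 + 3 + 3) / 3 = 8/3.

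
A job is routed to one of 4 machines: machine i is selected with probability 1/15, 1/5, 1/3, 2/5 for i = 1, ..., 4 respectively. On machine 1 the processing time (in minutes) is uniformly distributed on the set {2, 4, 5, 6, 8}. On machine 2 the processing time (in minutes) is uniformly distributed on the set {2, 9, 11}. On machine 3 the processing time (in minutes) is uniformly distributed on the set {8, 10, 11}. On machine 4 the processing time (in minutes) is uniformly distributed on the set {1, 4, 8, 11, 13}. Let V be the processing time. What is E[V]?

1796/225

E[V | machine 1] = (2+4+5+6+8)/5 = 5.
E[V | machine 2] = (2+9+11)/3 = 22/3.
E[V | machine 3] = (8+10+11)/3 = 29/3.
E[V | machine 4] = (1+4+8+11+13)/5 = 37/5.
E[V] = (1/15)·(5) + (1/5)·(22/3) + (1/3)·(29/3) + (2/5)·(37/5) = 1796/225.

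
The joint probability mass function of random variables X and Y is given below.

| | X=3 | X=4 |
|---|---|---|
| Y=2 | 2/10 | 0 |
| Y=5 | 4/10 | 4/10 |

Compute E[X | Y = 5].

P(Y = 5) = 4/5.
Summing X·P(X=x,Y=y) over the conditioning event gives 14/5.
E[X | Y = 5] = (14/5) / (4/5) = 7/2.

7/2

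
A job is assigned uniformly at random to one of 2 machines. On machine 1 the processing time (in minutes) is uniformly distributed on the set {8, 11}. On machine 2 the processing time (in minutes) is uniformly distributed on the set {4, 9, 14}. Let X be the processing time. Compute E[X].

37/4

E[X | machine 1] = (8+11)/2 = 19/2.
E[X | machine 2] = (4+9+14)/3 = 9.
By the law of total expectation,
E[X] = (1/2)·(19/2) + (1/2)·(9) = 37/4.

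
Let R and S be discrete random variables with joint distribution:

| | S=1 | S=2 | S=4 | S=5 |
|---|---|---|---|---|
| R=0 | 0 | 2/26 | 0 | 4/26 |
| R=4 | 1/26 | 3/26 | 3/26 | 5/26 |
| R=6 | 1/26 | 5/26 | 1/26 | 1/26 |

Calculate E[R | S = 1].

5

P(S = 1) = 1/13.
Summing R·P(R=x,S=y) over the conditioning event gives 5/13.
E[R | S = 1] = (5/13) / (1/13) = 5.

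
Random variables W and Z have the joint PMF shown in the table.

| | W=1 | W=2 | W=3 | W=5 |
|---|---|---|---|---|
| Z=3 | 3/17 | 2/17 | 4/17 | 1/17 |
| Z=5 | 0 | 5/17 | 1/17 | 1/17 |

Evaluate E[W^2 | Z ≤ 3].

P(Z ≤ 3) = 10/17.
Summing W^2·P(W=x,Z=y) over the conditioning event gives 72/17.
E[W^2 | Z ≤ 3] = (72/17) / (10/17) = 36/5.

36/5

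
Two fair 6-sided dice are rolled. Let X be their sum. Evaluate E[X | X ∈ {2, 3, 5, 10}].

29/5

P(X ∈ {2, 3, 5, 10}) = 5/18.
Σ over the event: 2·1/36 + 3·1/18 + 5·1/9 + 10·1/12 = 29/18.
E[X | X ∈ {2, 3, 5, 10}] = (29/18) / (5/18) = 29/5.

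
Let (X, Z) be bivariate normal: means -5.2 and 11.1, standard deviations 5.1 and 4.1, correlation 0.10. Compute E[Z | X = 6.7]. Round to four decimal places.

The regression of Z on X has slope ρ·σ_Z/σ_X and passes through (μ_X, μ_Z).
E[Z | X=6.7] = 11.1 + (0.10)·(4.1/5.1)·(6.7 − (-5.2)) = 11.1 + (0.080392)·(11.9) = 12.0567.

12.0567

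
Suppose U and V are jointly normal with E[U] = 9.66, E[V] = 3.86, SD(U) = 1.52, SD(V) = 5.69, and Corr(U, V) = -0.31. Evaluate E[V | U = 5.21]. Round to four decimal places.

9.0240

E[V | U=x] = μ_V + ρ(σ_V/σ_U)(x − μ_U) for jointly normal variables.
E[V | U=5.21] = 3.86 + (-0.31)·(5.69/1.52)·(5.21 − (9.66)) = 3.86 + (-1.16046)·(-4.45) = 9.0240.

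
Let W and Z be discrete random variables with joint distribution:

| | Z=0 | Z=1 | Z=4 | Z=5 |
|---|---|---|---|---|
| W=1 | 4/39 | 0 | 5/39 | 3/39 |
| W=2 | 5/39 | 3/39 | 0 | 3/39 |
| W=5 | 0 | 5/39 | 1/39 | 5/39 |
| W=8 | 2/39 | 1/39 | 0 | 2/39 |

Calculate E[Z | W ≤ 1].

P(W ≤ 1) = 4/13.
Σ Z·P over the event = 0·(4/39) + 4·(5/39) + 5·(3/39) = 35/39.
E[Z | W ≤ 1] = (35/39) / (4/13) = 35/12.

35/12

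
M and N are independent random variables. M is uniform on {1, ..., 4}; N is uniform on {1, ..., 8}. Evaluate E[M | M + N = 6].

P(M + N = 6) = 1/8.
Summing M·P(x,y) over outcomes with M + N = 6 gives 5/16.
E[M | M + N = 6] = (5/16) / (1/8) = 5/2.

5/2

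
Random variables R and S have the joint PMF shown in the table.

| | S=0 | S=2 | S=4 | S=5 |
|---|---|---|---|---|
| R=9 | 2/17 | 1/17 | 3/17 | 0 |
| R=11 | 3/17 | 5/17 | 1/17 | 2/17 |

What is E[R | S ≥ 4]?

10

P(S ≥ 4) = 6/17.
Σ R·P over the event = 9·(3/17) + 11·(1/17) + 11·(2/17) = 60/17.
E[R | S ≥ 4] = (60/17) / (6/17) = 10.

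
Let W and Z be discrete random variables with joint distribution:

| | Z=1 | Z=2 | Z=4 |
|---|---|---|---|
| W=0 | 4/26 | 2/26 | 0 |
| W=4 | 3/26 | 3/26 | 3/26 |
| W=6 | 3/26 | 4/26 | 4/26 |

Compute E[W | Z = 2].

P(Z = 2) = 9/26.
Σ W·P over the event = 0·(2/26) + 4·(3/26) + 6·(4/26) = 18/13.
E[W | Z = 2] = (18/13) / (9/26) = 4.

4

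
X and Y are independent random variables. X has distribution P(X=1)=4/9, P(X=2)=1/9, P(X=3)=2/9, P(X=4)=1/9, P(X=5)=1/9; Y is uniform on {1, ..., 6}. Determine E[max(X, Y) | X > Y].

23/6

P(X > Y) = 2/9.
Summing max(X,Y)·P(x,y) over outcomes with X > Y gives 23/27.
E[max(X, Y) | X > Y] = (23/27) / (2/9) = 23/6.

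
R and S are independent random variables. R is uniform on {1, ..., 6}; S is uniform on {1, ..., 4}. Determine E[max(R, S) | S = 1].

Outcomes with S = 1: (1,1), (2,1), (3,1), (4,1), (5,1), (6,1), each with probability 1/24.
E[max(R, S) | S = 1] = (1 + 2 + 3 + 4 + 5 + 6) / 6 = 7/2.

7/2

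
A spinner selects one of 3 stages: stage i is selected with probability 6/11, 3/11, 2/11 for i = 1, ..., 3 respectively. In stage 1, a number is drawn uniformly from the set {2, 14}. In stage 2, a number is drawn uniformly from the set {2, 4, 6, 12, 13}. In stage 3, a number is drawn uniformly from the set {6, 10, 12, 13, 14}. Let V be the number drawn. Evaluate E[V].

E[V | stage 1] = (2+14)/2 = 8.
E[V | stage 2] = (2+4+6+12+13)/5 = 37/5.
E[V | stage 3] = (6+10+12+13+14)/5 = 11.
E[V] = (6/11)·(8) + (3/11)·(37/5) + (2/11)·(11) = 461/55.

461/55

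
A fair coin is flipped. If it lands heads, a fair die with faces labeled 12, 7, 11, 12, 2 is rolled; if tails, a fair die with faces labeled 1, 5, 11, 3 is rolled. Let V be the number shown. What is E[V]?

E[V | heads] = (12+7+11+12+2)/5 = 44/5.
E[V | tails] = (1+5+11+3)/4 = 5.
E[V] = (1/2)·(44/5) + (1/2)·(5) = 69/10.

69/10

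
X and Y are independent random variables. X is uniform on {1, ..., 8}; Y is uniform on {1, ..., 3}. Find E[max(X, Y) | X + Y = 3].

2

Outcomes with X + Y = 3: (1,2), (2,1), each with probability 1/24.
E[max(X, Y) | X + Y = 3] = (2 + 2) / 2 = 2.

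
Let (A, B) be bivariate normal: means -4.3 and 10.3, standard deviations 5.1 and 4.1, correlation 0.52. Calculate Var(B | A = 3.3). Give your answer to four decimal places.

For a bivariate normal, Var(B | A=x) = σ_B²(1 − ρ²).
Var(B | A=3.3) = (4.1)²·(1 − (0.52)²) = 16.81·0.7296 = 12.2646.

12.2646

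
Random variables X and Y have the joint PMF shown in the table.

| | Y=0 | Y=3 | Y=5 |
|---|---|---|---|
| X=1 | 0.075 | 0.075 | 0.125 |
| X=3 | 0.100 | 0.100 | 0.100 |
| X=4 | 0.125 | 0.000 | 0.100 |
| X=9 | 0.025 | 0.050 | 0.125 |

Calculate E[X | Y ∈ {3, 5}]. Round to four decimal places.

P(Y ∈ {3, 5}) = 0.675.
Σ X·P over the event = 1·(0.075) + 1·(0.125) + 3·(0.100) + 3·(0.100) + 4·(0.100) + 9·(0.050) + 9·(0.125) = 2.775.
E[X | Y ∈ {3, 5}] = (2.775) / (0.675) = 4.1111.

4.1111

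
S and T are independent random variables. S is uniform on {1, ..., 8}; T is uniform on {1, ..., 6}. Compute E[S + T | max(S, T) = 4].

44/7

Outcomes with max(S, T) = 4: (1,4), (2,4), (3,4), (4,1), (4,2), (4,3), (4,4), each with probability 1/48.
E[S + T | max(S, T) = 4] = (5 + 6 + 7 + 5 + 6 + 7 + 8) / 7 = 44/7.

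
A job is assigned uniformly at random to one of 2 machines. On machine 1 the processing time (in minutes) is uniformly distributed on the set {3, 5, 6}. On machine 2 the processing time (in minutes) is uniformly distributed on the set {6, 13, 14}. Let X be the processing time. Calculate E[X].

47/6

E[X | machine 1] = (3+5+6)/3 = 14/3.
E[X | machine 2] = (6+13+14)/3 = 11.
E[X] = (1/2)·(14/3) + (1/2)·(11) = 47/6.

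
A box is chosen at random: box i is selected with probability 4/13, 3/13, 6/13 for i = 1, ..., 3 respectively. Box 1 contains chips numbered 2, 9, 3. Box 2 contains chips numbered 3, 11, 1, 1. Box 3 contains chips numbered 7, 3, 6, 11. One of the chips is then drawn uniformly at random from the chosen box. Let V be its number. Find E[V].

427/78

E[V | box 1] = (2+9+3)/3 = 14/3.
E[V | box 2] = (3+11+1+1)/4 = 4.
E[V | box 3] = (7+3+6+11)/4 = 27/4.
By the law of total expectation,
E[V] = (4/13)·(14/3) + (3/13)·(4) + (6/13)·(27/4) = 427/78.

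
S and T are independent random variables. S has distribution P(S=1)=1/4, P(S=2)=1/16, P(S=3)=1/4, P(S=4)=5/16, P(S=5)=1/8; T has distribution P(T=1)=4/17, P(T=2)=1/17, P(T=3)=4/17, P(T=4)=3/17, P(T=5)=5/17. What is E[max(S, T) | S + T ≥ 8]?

P(S + T ≥ 8) = 21/68.
Summing max(S,T)·P(x,y) over outcomes with S + T ≥ 8 gives 405/272.
E[max(S, T) | S + T ≥ 8] = (405/272) / (21/68) = 135/28.

135/28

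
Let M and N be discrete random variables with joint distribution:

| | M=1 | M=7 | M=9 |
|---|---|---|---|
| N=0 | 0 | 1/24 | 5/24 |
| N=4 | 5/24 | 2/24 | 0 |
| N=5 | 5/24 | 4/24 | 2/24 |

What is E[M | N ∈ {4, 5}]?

P(N ∈ {4, 5}) = 3/4.
Σ M·P over the event = 1·(5/24) + 1·(5/24) + 7·(2/24) + 7·(4/24) + 9·(2/24) = 35/12.
E[M | N ∈ {4, 5}] = (35/12) / (3/4) = 35/9.

35/9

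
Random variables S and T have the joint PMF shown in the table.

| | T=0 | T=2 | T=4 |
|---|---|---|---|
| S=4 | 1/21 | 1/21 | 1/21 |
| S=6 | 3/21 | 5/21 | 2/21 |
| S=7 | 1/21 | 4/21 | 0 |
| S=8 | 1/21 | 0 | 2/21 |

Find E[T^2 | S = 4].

20/3

P(S = 4) = 1/7.
Σ T^2·P over the event = 0·(1/21) + 4·(1/21) + 16·(1/21) = 20/21.
E[T^2 | S = 4] = (20/21) / (1/7) = 20/3.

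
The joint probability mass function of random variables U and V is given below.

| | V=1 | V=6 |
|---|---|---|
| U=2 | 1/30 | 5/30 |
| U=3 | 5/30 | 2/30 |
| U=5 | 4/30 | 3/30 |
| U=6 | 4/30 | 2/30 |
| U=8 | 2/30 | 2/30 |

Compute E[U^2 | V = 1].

421/16

P(V = 1) = 8/15.
Σ U^2·P over the event = 4·(1/30) + 9·(5/30) + 25·(4/30) + 36·(4/30) + 64·(2/30) = 421/30.
E[U^2 | V = 1] = (421/30) / (8/15) = 421/16.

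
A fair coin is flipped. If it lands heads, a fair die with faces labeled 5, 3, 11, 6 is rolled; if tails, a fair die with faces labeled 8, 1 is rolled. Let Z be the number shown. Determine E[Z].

E[Z | heads] = (5+3+11+6)/4 = 25/4.
E[Z | tails] = (8+1)/2 = 9/2.
E[Z] = (1/2)·(25/4) + (1/2)·(9/2) = 43/8.

43/8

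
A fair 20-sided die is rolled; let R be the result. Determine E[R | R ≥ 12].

Given R ≥ 12, R is equally likely to be any of {12, 13, 14, 15, 16, 17, 18, 19, 20}.
E[R | R ≥ 12] = (12 + 13 + 14 + 15 + 16 + 17 + 18 + 19 + 20) / 9 = 16.

16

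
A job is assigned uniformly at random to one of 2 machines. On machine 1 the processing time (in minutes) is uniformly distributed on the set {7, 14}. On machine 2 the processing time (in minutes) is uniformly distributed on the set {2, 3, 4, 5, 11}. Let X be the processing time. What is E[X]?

31/4

E[X | machine 1] = (7+14)/2 = 21/2.
E[X | machine 2] = (2+3+4+5+11)/5 = 5.
E[X] = (1/2)·(21/2) + (1/2)·(5) = 31/4.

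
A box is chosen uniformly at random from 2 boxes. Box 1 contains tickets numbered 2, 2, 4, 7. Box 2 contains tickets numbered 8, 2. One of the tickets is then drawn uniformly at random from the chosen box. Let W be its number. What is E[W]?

E[W | box 1] = (2+2+4+7)/4 = 15/4.
E[W | box 2] = (8+2)/2 = 5.
By the law of total expectation,
E[W] = (1/2)·(15/4) + (1/2)·(5) = 35/8.

35/8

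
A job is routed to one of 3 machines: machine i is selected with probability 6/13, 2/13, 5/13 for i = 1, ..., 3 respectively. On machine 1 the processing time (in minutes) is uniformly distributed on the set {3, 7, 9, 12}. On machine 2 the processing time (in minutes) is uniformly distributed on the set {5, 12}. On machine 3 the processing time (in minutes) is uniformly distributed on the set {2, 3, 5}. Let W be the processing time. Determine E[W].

37/6

E[W | machine 1] = (3+7+9+12)/4 = 31/4.
E[W | machine 2] = (5+12)/2 = 17/2.
E[W | machine 3] = (2+3+5)/3 = 10/3.
By the law of total expectation,
E[W] = (6/13)·(31/4) + (2/13)·(17/2) + (5/13)·(10/3) = 37/6.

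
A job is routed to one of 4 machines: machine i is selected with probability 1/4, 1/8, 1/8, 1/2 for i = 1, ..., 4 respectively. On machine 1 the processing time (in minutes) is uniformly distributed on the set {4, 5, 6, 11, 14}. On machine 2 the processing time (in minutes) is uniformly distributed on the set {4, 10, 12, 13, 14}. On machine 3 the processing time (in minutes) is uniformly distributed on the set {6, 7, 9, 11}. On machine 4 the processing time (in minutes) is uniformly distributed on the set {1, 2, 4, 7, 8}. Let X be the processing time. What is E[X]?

1049/160

E[X | machine 1] = (4+5+6+11+14)/5 = 8.
E[X | machine 2] = (4+10+12+13+14)/5 = 53/5.
E[X | machine 3] = (6+7+9+11)/4 = 33/4.
E[X | machine 4] = (1+2+4+7+8)/5 = 22/5.
By the law of total expectation,
E[X] = (1/4)·(8) + (1/8)·(53/5) + (1/8)·(33/4) + (1/2)·(22/5) = 1049/160.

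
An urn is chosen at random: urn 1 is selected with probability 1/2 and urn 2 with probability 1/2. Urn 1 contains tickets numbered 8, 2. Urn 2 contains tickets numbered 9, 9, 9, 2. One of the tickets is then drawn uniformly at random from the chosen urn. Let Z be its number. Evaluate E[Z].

49/8

E[Z | urn 1] = (8+2)/2 = 5.
E[Z | urn 2] = (9+9+9+2)/4 = 29/4.
E[Z] = (1/2)·(5) + (1/2)·(29/4) = 49/8.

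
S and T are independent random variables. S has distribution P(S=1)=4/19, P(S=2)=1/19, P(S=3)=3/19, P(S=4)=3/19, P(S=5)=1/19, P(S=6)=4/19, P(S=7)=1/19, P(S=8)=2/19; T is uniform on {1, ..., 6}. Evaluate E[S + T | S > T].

495/58

P(S > T) = 29/57.
Summing (S+T)·P(x,y) over outcomes with S > T gives 165/38.
E[S + T | S > T] = (165/38) / (29/57) = 495/58.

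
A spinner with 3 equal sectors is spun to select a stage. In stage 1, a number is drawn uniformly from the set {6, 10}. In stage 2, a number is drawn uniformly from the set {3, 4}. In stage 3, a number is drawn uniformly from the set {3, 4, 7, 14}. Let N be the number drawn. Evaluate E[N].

E[N | stage 1] = (6+10)/2 = 8.
E[N | stage 2] = (3+4)/2 = 7/2.
E[N | stage 3] = (3+4+7+14)/4 = 7.
By the law of total expectation,
E[N] = (1/3)·(8) + (1/3)·(7/2) + (1/3)·(7) = 37/6.

37/6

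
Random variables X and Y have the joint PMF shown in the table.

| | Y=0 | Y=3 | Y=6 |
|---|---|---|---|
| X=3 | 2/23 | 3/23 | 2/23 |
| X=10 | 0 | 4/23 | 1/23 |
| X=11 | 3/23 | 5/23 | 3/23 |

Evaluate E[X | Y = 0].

39/5

P(Y = 0) = 5/23.
Σ X·P over the event = 3·(2/23) + 11·(3/23) = 39/23.
E[X | Y = 0] = (39/23) / (5/23) = 39/5.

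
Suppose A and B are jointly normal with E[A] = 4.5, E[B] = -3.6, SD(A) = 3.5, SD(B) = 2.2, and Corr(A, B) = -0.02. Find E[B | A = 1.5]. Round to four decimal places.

The regression of B on A has slope ρ·σ_B/σ_A and passes through (μ_A, μ_B).
E[B | A=1.5] = -3.6 + (-0.02)·(2.2/3.5)·(1.5 − (4.5)) = -3.6 + (-0.012571)·(-3) = -3.5623.

-3.5623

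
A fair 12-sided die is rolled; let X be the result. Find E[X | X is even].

7

Given X is even, X is equally likely to be any of {2, 4, 6, 8, 10, 12}.
E[X | X is even] = (2 + 4 + 6 + 8 + 10 + 12) / 6 = 7.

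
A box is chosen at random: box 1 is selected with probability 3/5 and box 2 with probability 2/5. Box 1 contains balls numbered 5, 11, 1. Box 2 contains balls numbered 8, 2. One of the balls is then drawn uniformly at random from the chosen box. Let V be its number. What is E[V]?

27/5

E[V | box 1] = (5+11+1)/3 = 17/3.
E[V | box 2] = (8+2)/2 = 5.
By the law of total expectation,
E[V] = (3/5)·(17/3) + (2/5)·(5) = 27/5.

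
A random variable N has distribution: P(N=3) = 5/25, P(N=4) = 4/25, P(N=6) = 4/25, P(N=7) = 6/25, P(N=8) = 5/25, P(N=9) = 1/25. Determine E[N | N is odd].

11/2

P(N is odd) = 12/25.
Σ over the event: 3·1/5 + 7·6/25 + 9·1/25 = 66/25.
E[N | N is odd] = (66/25) / (12/25) = 11/2.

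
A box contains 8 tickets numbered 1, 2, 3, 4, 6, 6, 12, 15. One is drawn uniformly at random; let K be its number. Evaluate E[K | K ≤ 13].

P(K ≤ 13) = 7/8.
Σ over the event: 1·1/8 + 2·1/8 + 3·1/8 + 4·1/8 + 6·1/4 + 12·1/8 = 17/4.
E[K | K ≤ 13] = (17/4) / (7/8) = 34/7.

34/7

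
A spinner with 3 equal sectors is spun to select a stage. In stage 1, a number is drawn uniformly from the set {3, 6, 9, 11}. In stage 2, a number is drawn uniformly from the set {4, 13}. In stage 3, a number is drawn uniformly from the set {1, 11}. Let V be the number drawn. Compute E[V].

E[V | stage 1] = (3+6+9+11)/4 = 29/4.
E[V | stage 2] = (4+13)/2 = 17/2.
E[V | stage 3] = (1+11)/2 = 6.
E[V] = (1/3)·(29/4) + (1/3)·(17/2) + (1/3)·(6) = 29/4.

29/4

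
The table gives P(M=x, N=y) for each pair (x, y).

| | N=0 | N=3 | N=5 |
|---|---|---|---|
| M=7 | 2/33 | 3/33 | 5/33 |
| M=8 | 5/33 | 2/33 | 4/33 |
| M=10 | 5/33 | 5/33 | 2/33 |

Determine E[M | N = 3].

87/10

P(N = 3) = 10/33.
Summing M·P(M=x,N=y) over the conditioning event gives 29/11.
E[M | N = 3] = (29/11) / (10/33) = 87/10.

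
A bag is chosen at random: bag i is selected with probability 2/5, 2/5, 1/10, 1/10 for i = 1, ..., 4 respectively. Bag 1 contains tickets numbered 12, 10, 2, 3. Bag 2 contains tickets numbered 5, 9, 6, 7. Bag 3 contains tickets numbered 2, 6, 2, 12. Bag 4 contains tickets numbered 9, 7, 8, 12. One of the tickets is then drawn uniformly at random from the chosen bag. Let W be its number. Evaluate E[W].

E[W | bag 1] = (12+10+2+3)/4 = 27/4.
E[W | bag 2] = (5+9+6+7)/4 = 27/4.
E[W | bag 3] = (2+6+2+12)/4 = 11/2.
E[W | bag 4] = (9+7+8+12)/4 = 9.
E[W] = (2/5)·(27/4) + (2/5)·(27/4) + (1/10)·(11/2) + (1/10)·(9) = 137/20.

137/20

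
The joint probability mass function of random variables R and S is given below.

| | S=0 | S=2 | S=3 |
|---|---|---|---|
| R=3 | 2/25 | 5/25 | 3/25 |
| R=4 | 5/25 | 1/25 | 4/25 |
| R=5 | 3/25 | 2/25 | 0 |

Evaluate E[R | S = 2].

P(S = 2) = 8/25.
Σ R·P over the event = 3·(5/25) + 4·(1/25) + 5·(2/25) = 29/25.
E[R | S = 2] = (29/25) / (8/25) = 29/8.

29/8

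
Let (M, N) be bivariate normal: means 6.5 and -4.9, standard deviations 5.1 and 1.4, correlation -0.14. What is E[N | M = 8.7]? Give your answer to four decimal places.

For a bivariate normal, E[N | M=x] = μ_N + ρ·(σ_N/σ_M)·(x − μ_M).
E[N | M=8.7] = -4.9 + (-0.14)·(1.4/5.1)·(8.7 − (6.5)) = -4.9 + (-0.038431)·(2.2) = -4.9845.

-4.9845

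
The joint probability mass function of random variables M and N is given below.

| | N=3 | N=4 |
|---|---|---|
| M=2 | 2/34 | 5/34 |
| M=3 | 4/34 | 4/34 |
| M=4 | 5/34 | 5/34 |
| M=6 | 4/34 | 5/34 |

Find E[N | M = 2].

P(M = 2) = 7/34.
Σ N·P over the event = 3·(2/34) + 4·(5/34) = 13/17.
E[N | M = 2] = (13/17) / (7/34) = 26/7.

26/7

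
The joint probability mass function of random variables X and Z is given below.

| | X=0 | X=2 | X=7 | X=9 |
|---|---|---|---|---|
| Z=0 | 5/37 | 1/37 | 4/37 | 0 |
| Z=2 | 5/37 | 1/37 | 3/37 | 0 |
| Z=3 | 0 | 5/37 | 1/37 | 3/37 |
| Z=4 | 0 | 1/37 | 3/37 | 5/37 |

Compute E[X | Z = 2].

23/9

P(Z = 2) = 9/37.
Summing X·P(X=x,Z=y) over the conditioning event gives 23/37.
E[X | Z = 2] = (23/37) / (9/37) = 23/9.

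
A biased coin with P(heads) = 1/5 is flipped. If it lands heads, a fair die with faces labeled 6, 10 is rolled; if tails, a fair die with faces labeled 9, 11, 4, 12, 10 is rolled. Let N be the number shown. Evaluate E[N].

224/25

E[N | heads] = (6+10)/2 = 8.
E[N | tails] = (9+11+4+12+10)/5 = 46/5.
E[N] = (1/5)·(8) + (4/5)·(46/5) = 224/25.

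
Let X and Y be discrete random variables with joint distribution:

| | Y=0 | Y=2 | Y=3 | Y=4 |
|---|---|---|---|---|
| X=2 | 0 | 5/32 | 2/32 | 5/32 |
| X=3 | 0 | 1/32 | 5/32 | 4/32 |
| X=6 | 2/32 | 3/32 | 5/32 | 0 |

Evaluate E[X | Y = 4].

P(Y = 4) = 9/32.
Σ X·P over the event = 2·(5/32) + 3·(4/32) = 11/16.
E[X | Y = 4] = (11/16) / (9/32) = 22/9.

22/9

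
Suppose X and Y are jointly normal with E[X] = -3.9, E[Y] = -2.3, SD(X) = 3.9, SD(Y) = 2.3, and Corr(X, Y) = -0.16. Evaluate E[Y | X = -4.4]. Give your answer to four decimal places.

-2.2528

For a bivariate normal, E[Y | X=x] = μ_Y + ρ·(σ_Y/σ_X)·(x − μ_X).
E[Y | X=-4.4] = -2.3 + (-0.16)·(2.3/3.9)·(-4.4 − (-3.9)) = -2.3 + (-0.094359)·(-0.5) = -2.2528.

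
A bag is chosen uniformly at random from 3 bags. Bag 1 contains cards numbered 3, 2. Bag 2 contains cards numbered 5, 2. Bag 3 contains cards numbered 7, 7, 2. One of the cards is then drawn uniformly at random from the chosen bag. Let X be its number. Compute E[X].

E[X | bag 1] = (3+2)/2 = 5/2.
E[X | bag 2] = (5+2)/2 = 7/2.
E[X | bag 3] = (7+7+2)/3 = 16/3.
E[X] = (1/3)·(5/2) + (1/3)·(7/2) + (1/3)·(16/3) = 34/9.

34/9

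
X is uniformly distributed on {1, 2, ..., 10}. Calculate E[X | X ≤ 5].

Given X ≤ 5, X is equally likely to be any of {1, 2, 3, 4, 5}.
E[X | X ≤ 5] = (1 + 2 + 3 + 4 + 5) / 5 = 3.

3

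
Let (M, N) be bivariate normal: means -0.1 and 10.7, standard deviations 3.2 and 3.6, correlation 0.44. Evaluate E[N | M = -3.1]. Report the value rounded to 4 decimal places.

For a bivariate normal, E[N | M=x] = μ_N + ρ·(σ_N/σ_M)·(x − μ_M).
E[N | M=-3.1] = 10.7 + (0.44)·(3.6/3.2)·(-3.1 − (-0.1)) = 10.7 + (0.495)·(-3) = 9.2150.

9.2150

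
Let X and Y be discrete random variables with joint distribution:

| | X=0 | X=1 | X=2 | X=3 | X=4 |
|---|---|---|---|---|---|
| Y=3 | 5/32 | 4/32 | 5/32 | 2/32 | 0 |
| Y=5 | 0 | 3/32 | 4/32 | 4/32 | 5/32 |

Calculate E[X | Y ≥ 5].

43/16

P(Y ≥ 5) = 1/2.
Σ X·P over the event = 1·(3/32) + 2·(4/32) + 3·(4/32) + 4·(5/32) = 43/32.
E[X | Y ≥ 5] = (43/32) / (1/2) = 43/16.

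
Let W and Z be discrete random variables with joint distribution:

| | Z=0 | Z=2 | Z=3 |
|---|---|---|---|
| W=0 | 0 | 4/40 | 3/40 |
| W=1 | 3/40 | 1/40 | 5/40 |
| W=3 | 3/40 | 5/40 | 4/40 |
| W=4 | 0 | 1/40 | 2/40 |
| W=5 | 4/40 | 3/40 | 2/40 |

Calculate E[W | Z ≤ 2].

67/24

P(Z ≤ 2) = 3/5.
Σ W·P over the event = 0·(4/40) + 1·(3/40) + 1·(1/40) + 3·(3/40) + 3·(5/40) + 4·(1/40) + 5·(4/40) + 5·(3/40) = 67/40.
E[W | Z ≤ 2] = (67/40) / (3/5) = 67/24.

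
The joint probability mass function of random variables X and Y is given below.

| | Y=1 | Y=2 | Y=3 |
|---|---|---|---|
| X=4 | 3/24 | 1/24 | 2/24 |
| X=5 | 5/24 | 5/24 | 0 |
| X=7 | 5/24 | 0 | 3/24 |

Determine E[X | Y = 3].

P(Y = 3) = 5/24.
Summing X·P(X=x,Y=y) over the conditioning event gives 29/24.
E[X | Y = 3] = (29/24) / (5/24) = 29/5.

29/5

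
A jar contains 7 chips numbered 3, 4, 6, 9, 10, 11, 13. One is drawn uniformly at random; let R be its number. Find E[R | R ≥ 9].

P(R ≥ 9) = 4/7.
Σ over the event: 9·1/7 + 10·1/7 + 11·1/7 + 13·1/7 = 43/7.
E[R | R ≥ 9] = (43/7) / (4/7) = 43/4.

43/4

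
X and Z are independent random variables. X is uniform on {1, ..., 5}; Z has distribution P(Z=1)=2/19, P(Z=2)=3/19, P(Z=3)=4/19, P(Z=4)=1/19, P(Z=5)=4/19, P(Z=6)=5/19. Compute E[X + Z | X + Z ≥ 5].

600/79

P(X + Z ≥ 5) = 79/95.
Summing (X+Z)·P(x,y) over outcomes with X + Z ≥ 5 gives 120/19.
E[X + Z | X + Z ≥ 5] = (120/19) / (79/95) = 600/79.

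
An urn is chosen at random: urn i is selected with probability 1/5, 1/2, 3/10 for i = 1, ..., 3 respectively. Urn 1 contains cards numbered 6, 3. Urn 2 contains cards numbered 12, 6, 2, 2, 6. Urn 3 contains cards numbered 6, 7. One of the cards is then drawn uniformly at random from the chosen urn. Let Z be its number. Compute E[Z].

E[Z | urn 1] = (6+3)/2 = 9/2.
E[Z | urn 2] = (12+6+2+2+6)/5 = 28/5.
E[Z | urn 3] = (6+7)/2 = 13/2.
By the law of total expectation,
E[Z] = (1/5)·(9/2) + (1/2)·(28/5) + (3/10)·(13/2) = 113/20.

113/20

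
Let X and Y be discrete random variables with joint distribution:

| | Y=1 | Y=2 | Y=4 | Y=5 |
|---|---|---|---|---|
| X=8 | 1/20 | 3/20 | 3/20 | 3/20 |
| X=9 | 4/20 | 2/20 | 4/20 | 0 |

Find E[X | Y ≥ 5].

P(Y ≥ 5) = 3/20.
Σ X·P over the event = 8·(3/20) = 6/5.
E[X | Y ≥ 5] = (6/5) / (3/20) = 8.

8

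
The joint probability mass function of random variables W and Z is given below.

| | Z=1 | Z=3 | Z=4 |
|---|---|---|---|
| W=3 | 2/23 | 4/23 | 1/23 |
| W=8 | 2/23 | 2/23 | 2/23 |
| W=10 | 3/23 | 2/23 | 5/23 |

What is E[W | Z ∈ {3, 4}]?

P(Z ∈ {3, 4}) = 16/23.
Σ W·P over the event = 3·(4/23) + 3·(1/23) + 8·(2/23) + 8·(2/23) + 10·(2/23) + 10·(5/23) = 117/23.
E[W | Z ∈ {3, 4}] = (117/23) / (16/23) = 117/16.

117/16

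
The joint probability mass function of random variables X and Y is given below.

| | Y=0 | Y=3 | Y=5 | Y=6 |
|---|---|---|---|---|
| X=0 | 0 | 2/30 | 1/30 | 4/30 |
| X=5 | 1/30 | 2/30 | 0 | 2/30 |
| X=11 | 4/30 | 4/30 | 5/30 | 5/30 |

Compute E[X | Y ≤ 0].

49/5

P(Y ≤ 0) = 1/6.
Σ X·P over the event = 5·(1/30) + 11·(4/30) = 49/30.
E[X | Y ≤ 0] = (49/30) / (1/6) = 49/5.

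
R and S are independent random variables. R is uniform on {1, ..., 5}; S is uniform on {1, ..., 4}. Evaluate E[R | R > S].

4

P(R > S) = 1/2.
Summing R·P(x,y) over outcomes with R > S gives 2.
E[R | R > S] = (2) / (1/2) = 4.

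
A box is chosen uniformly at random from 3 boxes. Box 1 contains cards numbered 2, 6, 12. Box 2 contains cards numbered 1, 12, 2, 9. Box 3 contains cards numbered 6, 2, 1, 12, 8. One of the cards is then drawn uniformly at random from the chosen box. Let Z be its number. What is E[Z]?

277/45

E[Z | box 1] = (2+6+12)/3 = 20/3.
E[Z | box 2] = (1+12+2+9)/4 = 6.
E[Z | box 3] = (6+2+1+12+8)/5 = 29/5.
E[Z] = (1/3)·(20/3) + (1/3)·(6) + (1/3)·(29/5) = 277/45.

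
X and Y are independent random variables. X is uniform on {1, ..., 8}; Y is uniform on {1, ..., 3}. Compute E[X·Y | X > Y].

191/18

P(X > Y) = 3/4.
Summing XY·P(x,y) over outcomes with X > Y gives 191/24.
E[X·Y | X > Y] = (191/24) / (3/4) = 191/18.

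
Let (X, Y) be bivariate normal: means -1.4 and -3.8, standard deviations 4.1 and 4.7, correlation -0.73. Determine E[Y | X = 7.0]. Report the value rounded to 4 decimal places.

The regression of Y on X has slope ρ·σ_Y/σ_X and passes through (μ_X, μ_Y).
E[Y | X=7.0] = -3.8 + (-0.73)·(4.7/4.1)·(7.0 − (-1.4)) = -3.8 + (-0.83683)·(8.4) = -10.8294.

-10.8294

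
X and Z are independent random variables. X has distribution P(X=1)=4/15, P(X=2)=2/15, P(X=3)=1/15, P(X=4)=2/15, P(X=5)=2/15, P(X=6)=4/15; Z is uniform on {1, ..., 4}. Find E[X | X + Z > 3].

P(X + Z > 3) = 5/6.
Summing X·P(x,y) over outcomes with X + Z > 3 gives 10/3.
E[X | X + Z > 3] = (10/3) / (5/6) = 4.

4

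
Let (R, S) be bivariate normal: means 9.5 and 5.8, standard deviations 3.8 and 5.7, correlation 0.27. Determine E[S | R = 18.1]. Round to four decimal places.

9.2830

The regression of S on R has slope ρ·σ_S/σ_R and passes through (μ_R, μ_S).
E[S | R=18.1] = 5.8 + (0.27)·(5.7/3.8)·(18.1 − (9.5)) = 5.8 + (0.405)·(8.6) = 9.2830.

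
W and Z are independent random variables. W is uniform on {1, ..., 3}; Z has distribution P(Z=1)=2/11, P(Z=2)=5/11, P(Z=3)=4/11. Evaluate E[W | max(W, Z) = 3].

45/19

P(max(W, Z) = 3) = 19/33.
Summing W·P(x,y) over outcomes with max(W, Z) = 3 gives 15/11.
E[W | max(W, Z) = 3] = (15/11) / (19/33) = 45/19.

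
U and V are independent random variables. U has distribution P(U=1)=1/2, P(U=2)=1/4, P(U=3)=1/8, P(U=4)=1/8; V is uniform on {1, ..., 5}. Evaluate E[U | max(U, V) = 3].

P(max(U, V) = 3) = 9/40.
Summing U·P(x,y) over outcomes with max(U, V) = 3 gives 17/40.
E[U | max(U, V) = 3] = (17/40) / (9/40) = 17/9.

17/9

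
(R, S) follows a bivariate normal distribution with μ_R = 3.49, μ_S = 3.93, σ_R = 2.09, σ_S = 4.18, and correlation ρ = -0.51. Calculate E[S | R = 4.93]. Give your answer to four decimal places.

2.4612

E[S | R=x] = μ_S + ρ(σ_S/σ_R)(x − μ_R) for jointly normal variables.
E[S | R=4.93] = 3.93 + (-0.51)·(4.18/2.09)·(4.93 − (3.49)) = 3.93 + (-1.02)·(1.44) = 2.4612.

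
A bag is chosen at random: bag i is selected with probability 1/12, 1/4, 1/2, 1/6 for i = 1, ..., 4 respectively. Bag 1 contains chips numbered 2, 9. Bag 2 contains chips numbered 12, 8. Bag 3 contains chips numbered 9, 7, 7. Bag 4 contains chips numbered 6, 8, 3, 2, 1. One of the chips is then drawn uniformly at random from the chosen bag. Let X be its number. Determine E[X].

179/24

E[X | bag 1] = (2+9)/2 = 11/2.
E[X | bag 2] = (12+8)/2 = 10.
E[X | bag 3] = (9+7+7)/3 = 23/3.
E[X | bag 4] = (6+8+3+2+1)/5 = 4.
By the law of total expectation,
E[X] = (1/12)·(11/2) + (1/4)·(10) + (1/2)·(23/3) + (1/6)·(4) = 179/24.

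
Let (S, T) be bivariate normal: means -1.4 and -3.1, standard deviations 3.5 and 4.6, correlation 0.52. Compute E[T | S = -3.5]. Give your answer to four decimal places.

E[T | S=x] = μ_T + ρ(σ_T/σ_S)(x − μ_S) for jointly normal variables.
E[T | S=-3.5] = -3.1 + (0.52)·(4.6/3.5)·(-3.5 − (-1.4)) = -3.1 + (0.68343)·(-2.1) = -4.5352.

-4.5352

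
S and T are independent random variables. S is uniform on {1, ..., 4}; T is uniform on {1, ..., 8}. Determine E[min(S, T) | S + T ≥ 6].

57/22

P(S + T ≥ 6) = 11/16.
Summing min(S,T)·P(x,y) over outcomes with S + T ≥ 6 gives 57/32.
E[min(S, T) | S + T ≥ 6] = (57/32) / (11/16) = 57/22.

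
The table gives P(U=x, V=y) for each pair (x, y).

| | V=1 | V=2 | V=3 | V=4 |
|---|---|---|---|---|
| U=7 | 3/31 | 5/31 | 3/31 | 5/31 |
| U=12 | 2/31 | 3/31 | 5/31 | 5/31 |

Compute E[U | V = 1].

P(V = 1) = 5/31.
Summing U·P(U=x,V=y) over the conditioning event gives 45/31.
E[U | V = 1] = (45/31) / (5/31) = 9.

9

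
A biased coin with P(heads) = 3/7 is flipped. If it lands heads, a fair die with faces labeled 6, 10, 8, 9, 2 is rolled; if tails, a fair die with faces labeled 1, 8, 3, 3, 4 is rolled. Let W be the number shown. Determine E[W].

E[W | heads] = (6+10+8+9+2)/5 = 7.
E[W | tails] = (1+8+3+3+4)/5 = 19/5.
E[W] = (3/7)·(7) + (4/7)·(19/5) = 181/35.

181/35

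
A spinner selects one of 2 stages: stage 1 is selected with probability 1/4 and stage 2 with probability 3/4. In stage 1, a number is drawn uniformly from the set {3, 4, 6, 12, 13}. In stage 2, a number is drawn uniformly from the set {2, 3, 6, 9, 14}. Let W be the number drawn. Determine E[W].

7

E[W | stage 1] = (3+4+6+12+13)/5 = 38/5.
E[W | stage 2] = (2+3+6+9+14)/5 = 34/5.
E[W] = (1/4)·(38/5) + (3/4)·(34/5) = 7.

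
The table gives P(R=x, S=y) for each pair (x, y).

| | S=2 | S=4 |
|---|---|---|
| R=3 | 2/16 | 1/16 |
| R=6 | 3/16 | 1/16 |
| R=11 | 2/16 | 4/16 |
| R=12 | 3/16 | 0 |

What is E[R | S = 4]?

P(S = 4) = 3/8.
Σ R·P over the event = 3·(1/16) + 6·(1/16) + 11·(4/16) = 53/16.
E[R | S = 4] = (53/16) / (3/8) = 53/6.

53/6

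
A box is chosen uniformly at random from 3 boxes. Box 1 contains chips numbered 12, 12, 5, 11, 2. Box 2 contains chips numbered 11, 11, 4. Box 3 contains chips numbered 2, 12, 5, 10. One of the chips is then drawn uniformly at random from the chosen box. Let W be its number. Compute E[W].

1459/180

E[W | box 1] = (12+12+5+11+2)/5 = 42/5.
E[W | box 2] = (11+11+4)/3 = 26/3.
E[W | box 3] = (2+12+5+10)/4 = 29/4.
E[W] = (1/3)·(42/5) + (1/3)·(26/3) + (1/3)·(29/4) = 1459/180.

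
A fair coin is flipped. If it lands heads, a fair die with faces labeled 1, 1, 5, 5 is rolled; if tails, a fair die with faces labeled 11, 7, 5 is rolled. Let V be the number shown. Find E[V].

16/3

E[V | heads] = (1+1+5+5)/4 = 3.
E[V | tails] = (11+7+5)/3 = 23/3.
E[V] = (1/2)·(3) + (1/2)·(23/3) = 16/3.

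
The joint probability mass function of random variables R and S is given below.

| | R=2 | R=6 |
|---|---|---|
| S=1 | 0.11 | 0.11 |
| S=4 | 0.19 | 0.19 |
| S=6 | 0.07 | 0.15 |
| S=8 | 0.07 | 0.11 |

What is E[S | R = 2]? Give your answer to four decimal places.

4.2045

P(R = 2) = 0.44.
Σ S·P over the event = 1·(0.11) + 4·(0.19) + 6·(0.07) + 8·(0.07) = 1.85.
E[S | R = 2] = (1.85) / (0.44) = 4.2045.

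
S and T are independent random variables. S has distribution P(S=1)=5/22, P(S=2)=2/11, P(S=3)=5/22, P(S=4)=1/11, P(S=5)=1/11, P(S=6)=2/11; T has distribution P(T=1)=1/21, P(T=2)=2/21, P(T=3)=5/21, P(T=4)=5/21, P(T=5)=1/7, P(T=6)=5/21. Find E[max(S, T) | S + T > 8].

812/139

P(S + T > 8) = 139/462.
Summing max(S,T)·P(x,y) over outcomes with S + T > 8 gives 58/33.
E[max(S, T) | S + T > 8] = (58/33) / (139/462) = 812/139.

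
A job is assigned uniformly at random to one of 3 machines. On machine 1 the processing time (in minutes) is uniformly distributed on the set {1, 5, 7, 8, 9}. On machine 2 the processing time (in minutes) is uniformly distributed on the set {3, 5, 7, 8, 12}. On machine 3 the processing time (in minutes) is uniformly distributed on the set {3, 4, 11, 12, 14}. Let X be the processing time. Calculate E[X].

109/15

E[X | machine 1] = (1+5+7+8+9)/5 = 6.
E[X | machine 2] = (3+5+7+8+12)/5 = 7.
E[X | machine 3] = (3+4+11+12+14)/5 = 44/5.
By the law of total expectation,
E[X] = (1/3)·(6) + (1/3)·(7) + (1/3)·(44/5) = 109/15.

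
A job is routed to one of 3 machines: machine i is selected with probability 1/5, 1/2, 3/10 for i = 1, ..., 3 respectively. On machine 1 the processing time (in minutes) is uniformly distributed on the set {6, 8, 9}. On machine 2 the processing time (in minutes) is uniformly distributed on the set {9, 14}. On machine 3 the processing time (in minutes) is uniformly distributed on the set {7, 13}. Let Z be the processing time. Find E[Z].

E[Z | machine 1] = (6+8+9)/3 = 23/3.
E[Z | machine 2] = (9+14)/2 = 23/2.
E[Z | machine 3] = (7+13)/2 = 10.
E[Z] = (1/5)·(23/3) + (1/2)·(23/2) + (3/10)·(10) = 617/60.

617/60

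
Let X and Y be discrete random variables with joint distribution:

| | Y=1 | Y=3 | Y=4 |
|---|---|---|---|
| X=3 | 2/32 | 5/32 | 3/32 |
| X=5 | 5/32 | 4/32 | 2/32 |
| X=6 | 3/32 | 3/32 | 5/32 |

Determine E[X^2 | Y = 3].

253/12

P(Y = 3) = 3/8.
Summing X^2·P(X=x,Y=y) over the conditioning event gives 253/32.
E[X^2 | Y = 3] = (253/32) / (3/8) = 253/12.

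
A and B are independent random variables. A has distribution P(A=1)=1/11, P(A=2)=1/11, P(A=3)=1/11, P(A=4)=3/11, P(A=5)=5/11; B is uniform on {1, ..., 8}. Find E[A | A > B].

P(A > B) = 4/11.
Summing A·P(x,y) over outcomes with A > B gives 18/11.
E[A | A > B] = (18/11) / (4/11) = 9/2.

9/2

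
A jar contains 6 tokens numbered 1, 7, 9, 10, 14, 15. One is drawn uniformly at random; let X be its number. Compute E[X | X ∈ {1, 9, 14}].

P(X ∈ {1, 9, 14}) = 1/2.
Σ over the event: 1·1/6 + 9·1/6 + 14·1/6 = 4.
E[X | X ∈ {1, 9, 14}] = (4) / (1/2) = 8.

8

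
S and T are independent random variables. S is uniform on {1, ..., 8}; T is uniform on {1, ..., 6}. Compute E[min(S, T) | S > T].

77/27

P(S > T) = 9/16.
Summing min(S,T)·P(x,y) over outcomes with S > T gives 77/48.
E[min(S, T) | S > T] = (77/48) / (9/16) = 77/27.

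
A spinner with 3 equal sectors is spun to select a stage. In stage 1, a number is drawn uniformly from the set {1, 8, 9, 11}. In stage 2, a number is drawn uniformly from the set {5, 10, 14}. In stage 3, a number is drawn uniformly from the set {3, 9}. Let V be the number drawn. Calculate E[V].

275/36

E[V | stage 1] = (1+8+9+11)/4 = 29/4.
E[V | stage 2] = (5+10+14)/3 = 29/3.
E[V | stage 3] = (3+9)/2 = 6.
By the law of total expectation,
E[V] = (1/3)·(29/4) + (1/3)·(29/3) + (1/3)·(6) = 275/36.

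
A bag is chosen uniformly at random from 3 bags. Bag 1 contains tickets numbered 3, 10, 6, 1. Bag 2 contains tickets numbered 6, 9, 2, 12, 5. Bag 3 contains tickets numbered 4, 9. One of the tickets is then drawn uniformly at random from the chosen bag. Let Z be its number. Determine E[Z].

61/10

E[Z | bag 1] = (3+10+6+1)/4 = 5.
E[Z | bag 2] = (6+9+2+12+5)/5 = 34/5.
E[Z | bag 3] = (4+9)/2 = 13/2.
E[Z] = (1/3)·(5) + (1/3)·(34/5) + (1/3)·(13/2) = 61/10.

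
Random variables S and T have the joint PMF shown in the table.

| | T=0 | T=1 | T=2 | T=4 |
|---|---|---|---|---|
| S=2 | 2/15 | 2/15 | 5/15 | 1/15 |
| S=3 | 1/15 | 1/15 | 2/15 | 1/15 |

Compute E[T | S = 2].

P(S = 2) = 2/3.
Σ T·P over the event = 0·(2/15) + 1·(2/15) + 2·(5/15) + 4·(1/15) = 16/15.
E[T | S = 2] = (16/15) / (2/3) = 8/5.

8/5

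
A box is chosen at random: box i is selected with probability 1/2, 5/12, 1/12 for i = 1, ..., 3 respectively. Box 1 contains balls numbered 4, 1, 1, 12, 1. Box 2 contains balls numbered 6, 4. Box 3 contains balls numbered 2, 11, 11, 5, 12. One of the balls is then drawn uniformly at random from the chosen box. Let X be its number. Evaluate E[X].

14/3

E[X | box 1] = (4+1+1+12+1)/5 = 19/5.
E[X | box 2] = (6+4)/2 = 5.
E[X | box 3] = (2+11+11+5+12)/5 = 41/5.
By the law of total expectation,
E[X] = (1/2)·(19/5) + (5/12)·(5) + (1/12)·(41/5) = 14/3.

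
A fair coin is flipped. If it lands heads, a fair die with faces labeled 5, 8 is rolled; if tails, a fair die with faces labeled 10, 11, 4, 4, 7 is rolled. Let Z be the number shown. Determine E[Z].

E[Z | heads] = (5+8)/2 = 13/2.
E[Z | tails] = (10+11+4+4+7)/5 = 36/5.
By the law of total expectation,
E[Z] = (1/2)·(13/2) + (1/2)·(36/5) = 137/20.

137/20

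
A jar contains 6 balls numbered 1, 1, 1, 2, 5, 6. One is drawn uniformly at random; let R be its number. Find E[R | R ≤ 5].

P(R ≤ 5) = 5/6.
Σ over the event: 1·1/2 + 2·1/6 + 5·1/6 = 5/3.
E[R | R ≤ 5] = (5/3) / (5/6) = 2.

2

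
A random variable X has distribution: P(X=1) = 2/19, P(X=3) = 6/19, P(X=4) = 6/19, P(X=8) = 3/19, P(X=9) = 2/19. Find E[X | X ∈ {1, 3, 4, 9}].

P(X ∈ {1, 3, 4, 9}) = 16/19.
Σ over the event: 1·2/19 + 3·6/19 + 4·6/19 + 9·2/19 = 62/19.
E[X | X ∈ {1, 3, 4, 9}] = (62/19) / (16/19) = 31/8.

31/8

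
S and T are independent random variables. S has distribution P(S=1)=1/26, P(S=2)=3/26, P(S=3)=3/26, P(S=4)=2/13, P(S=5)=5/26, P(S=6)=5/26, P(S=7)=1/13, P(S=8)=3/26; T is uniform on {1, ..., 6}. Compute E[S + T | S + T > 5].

P(S + T > 5) = 133/156.
Summing (S+T)·P(x,y) over outcomes with S + T > 5 gives 1199/156.
E[S + T | S + T > 5] = (1199/156) / (133/156) = 1199/133.

1199/133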